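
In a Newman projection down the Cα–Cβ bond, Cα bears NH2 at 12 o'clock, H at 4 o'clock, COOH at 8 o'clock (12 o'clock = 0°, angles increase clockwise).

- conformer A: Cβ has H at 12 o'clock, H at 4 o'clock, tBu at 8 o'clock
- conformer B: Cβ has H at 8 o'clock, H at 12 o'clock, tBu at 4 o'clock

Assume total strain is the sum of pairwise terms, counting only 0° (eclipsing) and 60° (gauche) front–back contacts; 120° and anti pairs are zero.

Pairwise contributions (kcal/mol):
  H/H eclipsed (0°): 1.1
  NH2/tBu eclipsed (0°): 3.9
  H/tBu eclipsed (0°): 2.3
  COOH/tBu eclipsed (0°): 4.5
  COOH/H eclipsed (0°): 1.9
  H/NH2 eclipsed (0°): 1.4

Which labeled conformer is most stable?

B

A (eclipsed): NH2(0°)/H(0°) eclipsed 1.4; H(120°)/H(120°) eclipsed 1.1; COOH(240°)/tBu(240°) eclipsed 4.5 → 7.0 kcal/mol.
B (eclipsed): NH2(0°)/H(0°) eclipsed 1.4; H(120°)/tBu(120°) eclipsed 2.3; COOH(240°)/H(240°) eclipsed 1.9 → 5.6 kcal/mol.
B has the lowest total (5.6 kcal/mol).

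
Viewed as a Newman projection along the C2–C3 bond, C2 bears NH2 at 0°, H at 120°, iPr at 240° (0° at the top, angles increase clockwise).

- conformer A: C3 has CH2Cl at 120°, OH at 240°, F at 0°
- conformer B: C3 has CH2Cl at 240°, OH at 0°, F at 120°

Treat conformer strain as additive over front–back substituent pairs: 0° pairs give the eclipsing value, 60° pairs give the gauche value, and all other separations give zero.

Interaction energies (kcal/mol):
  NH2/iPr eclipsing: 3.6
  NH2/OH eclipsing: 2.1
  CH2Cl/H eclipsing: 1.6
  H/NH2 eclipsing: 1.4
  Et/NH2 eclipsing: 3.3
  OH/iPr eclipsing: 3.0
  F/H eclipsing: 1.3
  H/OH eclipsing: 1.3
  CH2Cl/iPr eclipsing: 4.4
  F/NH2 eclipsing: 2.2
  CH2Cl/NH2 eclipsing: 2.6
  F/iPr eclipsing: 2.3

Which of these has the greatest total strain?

A (eclipsed): NH2–F eclipsed, H–CH2Cl eclipsed, iPr–OH eclipsed; 2.2 + 1.6 + 3.0 = 6.8 kcal/mol.
B (eclipsed): NH2–OH eclipsed, H–F eclipsed, iPr–CH2Cl eclipsed; 2.1 + 1.3 + 4.4 = 7.8 kcal/mol.
B has the highest total (7.8 kcal/mol).

B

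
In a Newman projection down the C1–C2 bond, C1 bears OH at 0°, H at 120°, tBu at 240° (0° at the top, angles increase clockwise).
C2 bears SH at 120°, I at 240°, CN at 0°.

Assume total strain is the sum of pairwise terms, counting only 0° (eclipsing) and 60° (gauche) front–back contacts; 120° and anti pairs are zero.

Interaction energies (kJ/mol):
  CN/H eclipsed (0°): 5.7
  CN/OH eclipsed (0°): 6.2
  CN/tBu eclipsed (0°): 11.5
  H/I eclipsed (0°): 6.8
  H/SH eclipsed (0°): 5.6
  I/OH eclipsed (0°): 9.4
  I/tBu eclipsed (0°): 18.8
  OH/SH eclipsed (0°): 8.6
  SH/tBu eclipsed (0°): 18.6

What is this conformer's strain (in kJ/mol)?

30.6 kJ/mol

This conformer (eclipsed): OH–CN eclipsed, H–SH eclipsed, tBu–I eclipsed; 6.2 + 5.6 + 18.8 = 30.6 kJ/mol.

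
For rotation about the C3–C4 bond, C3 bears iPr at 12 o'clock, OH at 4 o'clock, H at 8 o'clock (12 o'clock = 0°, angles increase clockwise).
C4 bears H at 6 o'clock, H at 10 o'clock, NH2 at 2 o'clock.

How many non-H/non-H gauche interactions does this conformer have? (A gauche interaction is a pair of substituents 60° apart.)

Non-H gauche pairs: iPr(0°)/NH2(60°); OH(120°)/NH2(60°) — 2 interactions.

2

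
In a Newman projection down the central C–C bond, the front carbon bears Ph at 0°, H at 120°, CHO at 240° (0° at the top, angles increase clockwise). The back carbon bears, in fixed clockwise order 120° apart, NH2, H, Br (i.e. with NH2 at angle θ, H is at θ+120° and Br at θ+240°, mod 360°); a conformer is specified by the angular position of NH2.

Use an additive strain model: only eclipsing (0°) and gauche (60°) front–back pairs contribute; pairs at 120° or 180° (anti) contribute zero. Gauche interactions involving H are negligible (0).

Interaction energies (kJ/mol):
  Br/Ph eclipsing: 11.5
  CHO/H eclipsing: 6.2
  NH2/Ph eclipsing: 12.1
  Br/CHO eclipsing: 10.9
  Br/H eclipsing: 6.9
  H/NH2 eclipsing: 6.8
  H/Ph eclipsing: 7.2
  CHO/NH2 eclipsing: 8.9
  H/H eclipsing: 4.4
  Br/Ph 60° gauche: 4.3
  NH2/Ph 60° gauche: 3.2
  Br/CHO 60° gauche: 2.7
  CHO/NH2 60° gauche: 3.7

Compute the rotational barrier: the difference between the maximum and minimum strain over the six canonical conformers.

19.4 kJ/mol

NH2 at 0° (eclipsed): Ph(0°)/NH2(0°) eclipsed 12.1; H(120°)/H(120°) eclipsed 4.4; CHO(240°)/Br(240°) eclipsed 10.9 → 27.4 kJ/mol.
NH2 at 60° (staggered): Ph(0°)/NH2(60°) gauche 3.2; Ph(0°)/Br(300°) gauche 4.3; CHO(240°)/Br(300°) gauche 2.7 → 10.2 kJ/mol.
NH2 at 120° (eclipsed): Ph(0°)/Br(0°) eclipsed 11.5; H(120°)/NH2(120°) eclipsed 6.8; CHO(240°)/H(240°) eclipsed 6.2 → 24.5 kJ/mol.
NH2 at 180° (staggered): Ph(0°)/Br(60°) gauche 4.3; CHO(240°)/NH2(180°) gauche 3.7 → 8.0 kJ/mol.
NH2 at 240° (eclipsed): Ph(0°)/H(0°) eclipsed 7.2; H(120°)/Br(120°) eclipsed 6.9; CHO(240°)/NH2(240°) eclipsed 8.9 → 23.0 kJ/mol.
NH2 at 300° (staggered): Ph(0°)/NH2(300°) gauche 3.2; CHO(240°)/NH2(300°) gauche 3.7; CHO(240°)/Br(180°) gauche 2.7 → 9.6 kJ/mol.
Max at 0° (27.4 kJ/mol), min at 180° (8.0 kJ/mol); barrier = 19.4 kJ/mol.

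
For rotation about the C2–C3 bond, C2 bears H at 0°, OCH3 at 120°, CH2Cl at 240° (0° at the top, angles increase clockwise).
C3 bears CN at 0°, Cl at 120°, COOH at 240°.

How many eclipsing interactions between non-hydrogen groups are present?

Non-H eclipsing pairs: OCH3(120°)/Cl(120°); CH2Cl(240°)/COOH(240°) — 2 interactions.

2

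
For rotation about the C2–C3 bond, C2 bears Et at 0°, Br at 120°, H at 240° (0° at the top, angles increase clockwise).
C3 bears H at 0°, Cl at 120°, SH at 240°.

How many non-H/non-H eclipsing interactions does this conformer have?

Non-H eclipsing pairs: Br(120°)/Cl(120°) — 1 interaction.

1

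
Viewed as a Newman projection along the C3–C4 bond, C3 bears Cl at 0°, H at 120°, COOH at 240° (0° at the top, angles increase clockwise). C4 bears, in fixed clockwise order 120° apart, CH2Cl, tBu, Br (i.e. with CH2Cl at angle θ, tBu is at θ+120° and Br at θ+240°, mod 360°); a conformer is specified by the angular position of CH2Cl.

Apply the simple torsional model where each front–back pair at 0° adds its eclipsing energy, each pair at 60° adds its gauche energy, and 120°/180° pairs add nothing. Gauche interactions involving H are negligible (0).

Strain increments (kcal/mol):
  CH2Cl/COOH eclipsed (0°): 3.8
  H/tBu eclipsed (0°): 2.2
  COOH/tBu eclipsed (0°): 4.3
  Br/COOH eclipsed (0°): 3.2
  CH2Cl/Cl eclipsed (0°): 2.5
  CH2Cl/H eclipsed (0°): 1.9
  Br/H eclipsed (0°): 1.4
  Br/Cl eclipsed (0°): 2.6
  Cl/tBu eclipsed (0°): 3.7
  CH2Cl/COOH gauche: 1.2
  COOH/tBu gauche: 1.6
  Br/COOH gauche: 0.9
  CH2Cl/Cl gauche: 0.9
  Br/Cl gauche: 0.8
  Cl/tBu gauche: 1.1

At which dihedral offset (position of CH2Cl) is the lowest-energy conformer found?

300°

CH2Cl at 0° (eclipsed): Cl(0°)/CH2Cl(0°) eclipsed 2.5; H(120°)/tBu(120°) eclipsed 2.2; COOH(240°)/Br(240°) eclipsed 3.2 → 7.9 kcal/mol.
CH2Cl at 60° (staggered): Cl(0°)/CH2Cl(60°) gauche 0.9; Cl(0°)/Br(300°) gauche 0.8; COOH(240°)/tBu(180°) gauche 1.6; COOH(240°)/Br(300°) gauche 0.9 → 4.2 kcal/mol.
CH2Cl at 120° (eclipsed): Cl(0°)/Br(0°) eclipsed 2.6; H(120°)/CH2Cl(120°) eclipsed 1.9; COOH(240°)/tBu(240°) eclipsed 4.3 → 8.8 kcal/mol.
CH2Cl at 180° (staggered): Cl(0°)/tBu(300°) gauche 1.1; Cl(0°)/Br(60°) gauche 0.8; COOH(240°)/CH2Cl(180°) gauche 1.2; COOH(240°)/tBu(300°) gauche 1.6 → 4.7 kcal/mol.
CH2Cl at 240° (eclipsed): Cl(0°)/tBu(0°) eclipsed 3.7; H(120°)/Br(120°) eclipsed 1.4; COOH(240°)/CH2Cl(240°) eclipsed 3.8 → 8.9 kcal/mol.
CH2Cl at 300° (staggered): Cl(0°)/CH2Cl(300°) gauche 0.9; Cl(0°)/tBu(60°) gauche 1.1; COOH(240°)/CH2Cl(300°) gauche 1.2; COOH(240°)/Br(180°) gauche 0.9 → 4.1 kcal/mol.
The minimum (4.1 kcal/mol) occurs with CH2Cl at 300°.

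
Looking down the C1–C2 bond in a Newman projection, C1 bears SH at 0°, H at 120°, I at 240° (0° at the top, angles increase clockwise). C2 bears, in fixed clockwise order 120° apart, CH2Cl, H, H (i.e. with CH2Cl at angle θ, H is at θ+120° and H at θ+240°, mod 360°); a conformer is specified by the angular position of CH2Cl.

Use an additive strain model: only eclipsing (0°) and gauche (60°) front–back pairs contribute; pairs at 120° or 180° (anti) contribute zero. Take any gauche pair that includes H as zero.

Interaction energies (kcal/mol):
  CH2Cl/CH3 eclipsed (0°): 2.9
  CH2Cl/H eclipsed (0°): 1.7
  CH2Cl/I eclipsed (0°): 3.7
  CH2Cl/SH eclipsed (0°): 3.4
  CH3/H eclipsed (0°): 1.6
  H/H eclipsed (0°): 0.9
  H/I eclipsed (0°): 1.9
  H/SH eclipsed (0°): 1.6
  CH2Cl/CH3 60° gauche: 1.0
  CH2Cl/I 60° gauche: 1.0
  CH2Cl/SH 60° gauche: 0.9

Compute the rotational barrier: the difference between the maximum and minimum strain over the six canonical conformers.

CH2Cl at 0° is eclipsed. SH at 0° is eclipsed with CH2Cl at 0° (3.4); H at 120° is eclipsed with H at 120° (0.9); I at 240° is eclipsed with H at 240° (1.9). Total 6.2 kcal/mol.
CH2Cl at 60° is staggered. SH at 0° is gauche with CH2Cl at 60° (0.9). Total 0.9 kcal/mol.
CH2Cl at 120° is eclipsed. SH at 0° is eclipsed with H at 0° (1.6); H at 120° is eclipsed with CH2Cl at 120° (1.7); I at 240° is eclipsed with H at 240° (1.9). Total 5.2 kcal/mol.
CH2Cl at 180° is staggered. I at 240° is gauche with CH2Cl at 180° (1.0). Total 1.0 kcal/mol.
CH2Cl at 240° is eclipsed. SH at 0° is eclipsed with H at 0° (1.6); H at 120° is eclipsed with H at 120° (0.9); I at 240° is eclipsed with CH2Cl at 240° (3.7). Total 6.2 kcal/mol.
CH2Cl at 300° is staggered. SH at 0° is gauche with CH2Cl at 300° (0.9); I at 240° is gauche with CH2Cl at 300° (1.0). Total 1.9 kcal/mol.
Max at 0° (6.2 kcal/mol), min at 60° (0.9 kcal/mol); barrier = 5.3 kcal/mol.

5.3 kcal/mol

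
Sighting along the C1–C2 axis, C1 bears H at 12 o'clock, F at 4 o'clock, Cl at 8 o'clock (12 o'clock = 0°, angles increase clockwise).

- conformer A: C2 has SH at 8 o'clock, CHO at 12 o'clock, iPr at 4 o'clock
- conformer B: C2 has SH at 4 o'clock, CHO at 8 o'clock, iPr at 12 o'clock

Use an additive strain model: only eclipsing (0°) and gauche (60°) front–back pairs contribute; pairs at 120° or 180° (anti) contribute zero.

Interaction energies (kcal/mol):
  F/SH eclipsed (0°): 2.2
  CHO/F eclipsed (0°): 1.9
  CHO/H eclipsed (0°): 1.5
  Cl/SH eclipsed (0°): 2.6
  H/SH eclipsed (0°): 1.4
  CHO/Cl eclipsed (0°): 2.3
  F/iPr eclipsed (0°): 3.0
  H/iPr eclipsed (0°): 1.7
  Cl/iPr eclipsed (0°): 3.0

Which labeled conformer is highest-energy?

A (eclipsed): H–CHO eclipsed, F–iPr eclipsed, Cl–SH eclipsed; 1.5 + 3.0 + 2.6 = 7.1 kcal/mol.
B (eclipsed): H–iPr eclipsed, F–SH eclipsed, Cl–CHO eclipsed; 1.7 + 2.2 + 2.3 = 6.2 kcal/mol.
A has the highest total (7.1 kcal/mol).

A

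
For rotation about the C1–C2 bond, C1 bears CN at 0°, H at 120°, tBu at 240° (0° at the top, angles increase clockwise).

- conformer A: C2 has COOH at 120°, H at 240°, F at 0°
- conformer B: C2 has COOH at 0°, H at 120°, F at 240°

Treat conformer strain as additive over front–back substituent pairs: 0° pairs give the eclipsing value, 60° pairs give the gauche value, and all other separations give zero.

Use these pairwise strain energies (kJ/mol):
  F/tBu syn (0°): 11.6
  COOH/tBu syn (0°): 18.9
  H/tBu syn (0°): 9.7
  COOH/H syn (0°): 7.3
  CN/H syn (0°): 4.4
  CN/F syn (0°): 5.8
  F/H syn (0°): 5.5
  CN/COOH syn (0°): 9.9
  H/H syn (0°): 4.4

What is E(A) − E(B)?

A is eclipsed. CN at 0° is eclipsed with F at 0° (5.8); H at 120° is eclipsed with COOH at 120° (7.3); tBu at 240° is eclipsed with H at 240° (9.7). Total 22.8 kJ/mol.
B is eclipsed. CN at 0° is eclipsed with COOH at 0° (9.9); H at 120° is eclipsed with H at 120° (4.4); tBu at 240° is eclipsed with F at 240° (11.6). Total 25.9 kJ/mol.
E(A) − E(B) = 22.8 − 25.9 = -3.1 kJ/mol.

-3.1 kJ/mol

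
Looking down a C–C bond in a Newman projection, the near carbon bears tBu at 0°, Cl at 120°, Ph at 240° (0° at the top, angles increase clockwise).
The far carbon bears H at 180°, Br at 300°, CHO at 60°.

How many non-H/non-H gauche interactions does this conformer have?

Non-H gauche pairs: tBu(0°)/Br(300°); tBu(0°)/CHO(60°); Cl(120°)/CHO(60°); Ph(240°)/Br(300°) — 4 interactions.

4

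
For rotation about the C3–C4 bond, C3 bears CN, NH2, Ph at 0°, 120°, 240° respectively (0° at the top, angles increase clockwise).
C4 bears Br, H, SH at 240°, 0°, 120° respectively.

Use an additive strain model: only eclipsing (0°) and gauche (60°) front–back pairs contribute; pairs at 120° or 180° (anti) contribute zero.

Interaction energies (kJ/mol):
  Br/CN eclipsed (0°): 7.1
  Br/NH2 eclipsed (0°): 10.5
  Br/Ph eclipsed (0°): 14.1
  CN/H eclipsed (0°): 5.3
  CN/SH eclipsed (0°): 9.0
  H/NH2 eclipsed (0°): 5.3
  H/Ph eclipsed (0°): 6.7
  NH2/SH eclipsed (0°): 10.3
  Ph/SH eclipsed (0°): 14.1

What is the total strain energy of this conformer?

29.7 kJ/mol

This conformer (eclipsed): CN(0°)/H(0°) eclipsed 5.3; NH2(120°)/SH(120°) eclipsed 10.3; Ph(240°)/Br(240°) eclipsed 14.1 → 29.7 kJ/mol.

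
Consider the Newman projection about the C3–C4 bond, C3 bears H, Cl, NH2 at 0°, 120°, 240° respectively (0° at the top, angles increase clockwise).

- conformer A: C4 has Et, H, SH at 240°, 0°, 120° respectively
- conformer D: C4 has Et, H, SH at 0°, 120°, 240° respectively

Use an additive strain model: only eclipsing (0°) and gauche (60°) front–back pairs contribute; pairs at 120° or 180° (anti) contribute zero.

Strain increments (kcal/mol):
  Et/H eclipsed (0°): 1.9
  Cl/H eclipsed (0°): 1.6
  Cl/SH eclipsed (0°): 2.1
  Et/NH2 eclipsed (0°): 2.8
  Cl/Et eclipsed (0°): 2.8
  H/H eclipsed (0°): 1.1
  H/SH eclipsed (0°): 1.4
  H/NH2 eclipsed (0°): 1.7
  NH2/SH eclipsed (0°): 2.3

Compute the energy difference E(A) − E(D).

+0.2 kcal/mol

A (eclipsed): H(0°)/H(0°) eclipsed 1.1; Cl(120°)/SH(120°) eclipsed 2.1; NH2(240°)/Et(240°) eclipsed 2.8 → 6.0 kcal/mol.
D (eclipsed): H(0°)/Et(0°) eclipsed 1.9; Cl(120°)/H(120°) eclipsed 1.6; NH2(240°)/SH(240°) eclipsed 2.3 → 5.8 kcal/mol.
E(A) − E(D) = 6.0 − 5.8 = +0.2 kcal/mol.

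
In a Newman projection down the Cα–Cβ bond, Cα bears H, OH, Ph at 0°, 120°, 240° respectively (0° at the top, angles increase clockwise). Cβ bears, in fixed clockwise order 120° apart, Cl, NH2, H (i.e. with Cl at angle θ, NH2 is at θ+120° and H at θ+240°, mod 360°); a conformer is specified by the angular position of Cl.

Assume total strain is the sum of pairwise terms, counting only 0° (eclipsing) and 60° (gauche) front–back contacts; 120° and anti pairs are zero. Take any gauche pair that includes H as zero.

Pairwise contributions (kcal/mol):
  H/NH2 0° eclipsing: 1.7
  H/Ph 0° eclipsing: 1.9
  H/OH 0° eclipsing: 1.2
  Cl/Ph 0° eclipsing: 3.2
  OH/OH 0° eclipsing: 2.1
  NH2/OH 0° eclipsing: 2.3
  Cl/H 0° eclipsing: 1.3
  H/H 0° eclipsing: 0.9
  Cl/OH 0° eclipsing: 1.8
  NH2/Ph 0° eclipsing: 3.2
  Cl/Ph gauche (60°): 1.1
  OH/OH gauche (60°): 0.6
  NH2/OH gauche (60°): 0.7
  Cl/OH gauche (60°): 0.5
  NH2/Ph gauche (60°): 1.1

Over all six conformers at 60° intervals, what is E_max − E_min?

4.3 kcal/mol

Cl at 0° (eclipsed): H(0°)/Cl(0°) eclipsed 1.3; OH(120°)/NH2(120°) eclipsed 2.3; Ph(240°)/H(240°) eclipsed 1.9 → 5.5 kcal/mol.
Cl at 60° (staggered): OH(120°)/Cl(60°) gauche 0.5; OH(120°)/NH2(180°) gauche 0.7; Ph(240°)/NH2(180°) gauche 1.1 → 2.3 kcal/mol.
Cl at 120° (eclipsed): H(0°)/H(0°) eclipsed 0.9; OH(120°)/Cl(120°) eclipsed 1.8; Ph(240°)/NH2(240°) eclipsed 3.2 → 5.9 kcal/mol.
Cl at 180° (staggered): OH(120°)/Cl(180°) gauche 0.5; Ph(240°)/Cl(180°) gauche 1.1; Ph(240°)/NH2(300°) gauche 1.1 → 2.7 kcal/mol.
Cl at 240° (eclipsed): H(0°)/NH2(0°) eclipsed 1.7; OH(120°)/H(120°) eclipsed 1.2; Ph(240°)/Cl(240°) eclipsed 3.2 → 6.1 kcal/mol.
Cl at 300° (staggered): OH(120°)/NH2(60°) gauche 0.7; Ph(240°)/Cl(300°) gauche 1.1 → 1.8 kcal/mol.
Max at 240° (6.1 kcal/mol), min at 300° (1.8 kcal/mol); barrier = 4.3 kcal/mol.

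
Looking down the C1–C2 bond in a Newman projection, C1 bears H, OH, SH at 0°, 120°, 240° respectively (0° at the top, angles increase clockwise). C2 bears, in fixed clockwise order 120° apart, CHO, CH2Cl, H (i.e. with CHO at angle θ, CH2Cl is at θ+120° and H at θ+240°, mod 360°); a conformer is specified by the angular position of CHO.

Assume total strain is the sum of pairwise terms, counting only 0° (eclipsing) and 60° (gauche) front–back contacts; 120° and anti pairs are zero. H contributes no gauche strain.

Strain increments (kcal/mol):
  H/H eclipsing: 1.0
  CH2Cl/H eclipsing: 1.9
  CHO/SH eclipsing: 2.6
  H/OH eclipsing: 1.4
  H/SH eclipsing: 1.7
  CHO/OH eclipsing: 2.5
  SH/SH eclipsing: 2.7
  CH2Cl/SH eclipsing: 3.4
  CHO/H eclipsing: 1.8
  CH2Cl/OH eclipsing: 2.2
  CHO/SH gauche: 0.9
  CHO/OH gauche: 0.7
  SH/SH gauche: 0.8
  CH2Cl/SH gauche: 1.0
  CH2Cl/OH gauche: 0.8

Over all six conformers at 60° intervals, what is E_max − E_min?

5.2 kcal/mol

CHO at 0° is eclipsed. H at 0° is eclipsed with CHO at 0° (1.8); OH at 120° is eclipsed with CH2Cl at 120° (2.2); SH at 240° is eclipsed with H at 240° (1.7). Total 5.7 kcal/mol.
CHO at 60° is staggered. OH at 120° is gauche with CHO at 60° (0.7); OH at 120° is gauche with CH2Cl at 180° (0.8); SH at 240° is gauche with CH2Cl at 180° (1.0). Total 2.5 kcal/mol.
CHO at 120° is eclipsed. H at 0° is eclipsed with H at 0° (1.0); OH at 120° is eclipsed with CHO at 120° (2.5); SH at 240° is eclipsed with CH2Cl at 240° (3.4). Total 6.9 kcal/mol.
CHO at 180° is staggered. OH at 120° is gauche with CHO at 180° (0.7); SH at 240° is gauche with CHO at 180° (0.9); SH at 240° is gauche with CH2Cl at 300° (1.0). Total 2.6 kcal/mol.
CHO at 240° is eclipsed. H at 0° is eclipsed with CH2Cl at 0° (1.9); OH at 120° is eclipsed with H at 120° (1.4); SH at 240° is eclipsed with CHO at 240° (2.6). Total 5.9 kcal/mol.
CHO at 300° is staggered. OH at 120° is gauche with CH2Cl at 60° (0.8); SH at 240° is gauche with CHO at 300° (0.9). Total 1.7 kcal/mol.
Max at 120° (6.9 kcal/mol), min at 300° (1.7 kcal/mol); barrier = 5.2 kcal/mol.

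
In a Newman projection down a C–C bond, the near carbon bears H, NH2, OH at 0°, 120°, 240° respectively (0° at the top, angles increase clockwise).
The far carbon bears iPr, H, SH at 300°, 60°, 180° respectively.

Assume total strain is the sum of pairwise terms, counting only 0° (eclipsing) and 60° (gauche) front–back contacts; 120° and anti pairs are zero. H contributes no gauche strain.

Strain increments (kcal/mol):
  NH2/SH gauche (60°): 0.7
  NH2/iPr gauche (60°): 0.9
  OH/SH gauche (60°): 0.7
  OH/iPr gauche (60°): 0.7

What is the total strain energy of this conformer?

2.1 kcal/mol

This conformer is staggered. NH2 at 120° is gauche with SH at 180° (0.7); OH at 240° is gauche with iPr at 300° (0.7); OH at 240° is gauche with SH at 180° (0.7). Total 2.1 kcal/mol.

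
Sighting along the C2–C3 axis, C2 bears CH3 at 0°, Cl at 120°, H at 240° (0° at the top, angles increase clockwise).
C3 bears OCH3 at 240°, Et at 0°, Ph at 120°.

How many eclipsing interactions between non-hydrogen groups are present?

2

Non-H eclipsing pairs: CH3(0°)/Et(0°); Cl(120°)/Ph(120°) — 2 interactions.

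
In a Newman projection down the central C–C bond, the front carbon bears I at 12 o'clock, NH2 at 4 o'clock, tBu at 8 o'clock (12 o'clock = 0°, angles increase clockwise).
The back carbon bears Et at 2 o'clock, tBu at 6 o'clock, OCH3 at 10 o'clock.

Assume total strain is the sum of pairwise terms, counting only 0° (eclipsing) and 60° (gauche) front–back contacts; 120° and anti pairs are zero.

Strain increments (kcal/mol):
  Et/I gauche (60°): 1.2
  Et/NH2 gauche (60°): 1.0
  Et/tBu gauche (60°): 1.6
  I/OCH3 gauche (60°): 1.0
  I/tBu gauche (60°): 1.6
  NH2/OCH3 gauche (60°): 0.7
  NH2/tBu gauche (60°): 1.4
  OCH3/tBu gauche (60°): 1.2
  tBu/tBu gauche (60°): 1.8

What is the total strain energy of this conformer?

This conformer (staggered): I(0°)/Et(60°) gauche 1.2; I(0°)/OCH3(300°) gauche 1.0; NH2(120°)/Et(60°) gauche 1.0; NH2(120°)/tBu(180°) gauche 1.4; tBu(240°)/tBu(180°) gauche 1.8; tBu(240°)/OCH3(300°) gauche 1.2 → 7.6 kcal/mol.

7.6 kcal/mol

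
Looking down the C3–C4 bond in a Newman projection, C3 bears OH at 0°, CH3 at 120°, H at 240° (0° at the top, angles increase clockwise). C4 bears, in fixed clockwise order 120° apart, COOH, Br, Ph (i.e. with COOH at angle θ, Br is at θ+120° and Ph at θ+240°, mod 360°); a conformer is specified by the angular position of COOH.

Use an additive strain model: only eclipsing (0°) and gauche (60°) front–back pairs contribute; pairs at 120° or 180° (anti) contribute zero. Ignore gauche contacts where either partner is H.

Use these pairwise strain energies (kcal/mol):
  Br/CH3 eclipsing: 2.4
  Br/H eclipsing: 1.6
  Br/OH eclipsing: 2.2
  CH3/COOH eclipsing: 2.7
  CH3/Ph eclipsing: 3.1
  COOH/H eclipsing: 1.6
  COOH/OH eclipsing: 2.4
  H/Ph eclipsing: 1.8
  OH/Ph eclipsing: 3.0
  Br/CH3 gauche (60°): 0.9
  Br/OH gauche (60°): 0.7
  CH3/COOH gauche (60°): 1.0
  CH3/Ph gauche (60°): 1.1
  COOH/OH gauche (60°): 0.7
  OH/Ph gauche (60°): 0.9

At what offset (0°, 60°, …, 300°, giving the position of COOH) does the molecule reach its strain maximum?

120°

COOH at 0° (eclipsed): OH–COOH eclipsed, CH3–Br eclipsed, H–Ph eclipsed; 2.4 + 2.4 + 1.8 = 6.6 kcal/mol.
COOH at 60° (staggered): OH–COOH gauche, OH–Ph gauche, CH3–COOH gauche, CH3–Br gauche; 0.7 + 0.9 + 1.0 + 0.9 = 3.5 kcal/mol.
COOH at 120° (eclipsed): OH–Ph eclipsed, CH3–COOH eclipsed, H–Br eclipsed; 3.0 + 2.7 + 1.6 = 7.3 kcal/mol.
COOH at 180° (staggered): OH–Br gauche, OH–Ph gauche, CH3–COOH gauche, CH3–Ph gauche; 0.7 + 0.9 + 1.0 + 1.1 = 3.7 kcal/mol.
COOH at 240° (eclipsed): OH–Br eclipsed, CH3–Ph eclipsed, H–COOH eclipsed; 2.2 + 3.1 + 1.6 = 6.9 kcal/mol.
COOH at 300° (staggered): OH–COOH gauche, OH–Br gauche, CH3–Br gauche, CH3–Ph gauche; 0.7 + 0.7 + 0.9 + 1.1 = 3.4 kcal/mol.
The maximum (7.3 kcal/mol) occurs with COOH at 120°.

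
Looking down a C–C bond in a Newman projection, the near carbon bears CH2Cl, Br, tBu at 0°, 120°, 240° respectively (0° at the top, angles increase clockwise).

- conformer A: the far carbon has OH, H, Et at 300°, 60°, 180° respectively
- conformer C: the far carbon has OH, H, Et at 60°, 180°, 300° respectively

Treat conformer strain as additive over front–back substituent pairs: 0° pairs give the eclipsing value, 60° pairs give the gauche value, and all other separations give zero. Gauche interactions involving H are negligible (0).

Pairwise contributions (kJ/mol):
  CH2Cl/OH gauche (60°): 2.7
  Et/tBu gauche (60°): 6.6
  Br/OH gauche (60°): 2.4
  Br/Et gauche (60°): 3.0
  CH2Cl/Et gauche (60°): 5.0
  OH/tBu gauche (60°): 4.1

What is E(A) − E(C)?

A (staggered): CH2Cl–OH gauche, Br–Et gauche, tBu–OH gauche, tBu–Et gauche; 2.7 + 3.0 + 4.1 + 6.6 = 16.4 kJ/mol.
C (staggered): CH2Cl–OH gauche, CH2Cl–Et gauche, Br–OH gauche, tBu–Et gauche; 2.7 + 5.0 + 2.4 + 6.6 = 16.7 kJ/mol.
E(A) − E(C) = 16.4 − 16.7 = -0.3 kJ/mol.

-0.3 kJ/mol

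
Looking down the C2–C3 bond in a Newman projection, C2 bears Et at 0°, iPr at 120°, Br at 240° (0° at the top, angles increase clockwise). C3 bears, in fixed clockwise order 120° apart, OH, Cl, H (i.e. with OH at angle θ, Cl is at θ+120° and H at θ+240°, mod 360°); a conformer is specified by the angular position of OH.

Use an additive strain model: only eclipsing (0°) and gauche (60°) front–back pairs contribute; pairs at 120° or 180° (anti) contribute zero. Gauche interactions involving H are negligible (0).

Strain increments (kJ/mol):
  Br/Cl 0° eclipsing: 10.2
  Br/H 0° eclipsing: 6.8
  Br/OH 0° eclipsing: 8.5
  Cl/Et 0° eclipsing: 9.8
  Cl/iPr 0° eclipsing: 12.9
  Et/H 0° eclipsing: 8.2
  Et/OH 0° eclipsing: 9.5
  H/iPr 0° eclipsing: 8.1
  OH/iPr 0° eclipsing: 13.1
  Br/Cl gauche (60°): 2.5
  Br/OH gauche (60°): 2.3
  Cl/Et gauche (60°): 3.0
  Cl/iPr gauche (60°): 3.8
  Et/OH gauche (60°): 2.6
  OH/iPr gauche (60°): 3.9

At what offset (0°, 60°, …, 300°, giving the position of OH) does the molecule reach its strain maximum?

OH at 0° is eclipsed. Et at 0° is eclipsed with OH at 0° (9.5); iPr at 120° is eclipsed with Cl at 120° (12.9); Br at 240° is eclipsed with H at 240° (6.8). Total 29.2 kJ/mol.
OH at 60° is staggered. Et at 0° is gauche with OH at 60° (2.6); iPr at 120° is gauche with OH at 60° (3.9); iPr at 120° is gauche with Cl at 180° (3.8); Br at 240° is gauche with Cl at 180° (2.5). Total 12.8 kJ/mol.
OH at 120° is eclipsed. Et at 0° is eclipsed with H at 0° (8.2); iPr at 120° is eclipsed with OH at 120° (13.1); Br at 240° is eclipsed with Cl at 240° (10.2). Total 31.5 kJ/mol.
OH at 180° is staggered. Et at 0° is gauche with Cl at 300° (3.0); iPr at 120° is gauche with OH at 180° (3.9); Br at 240° is gauche with OH at 180° (2.3); Br at 240° is gauche with Cl at 300° (2.5). Total 11.7 kJ/mol.
OH at 240° is eclipsed. Et at 0° is eclipsed with Cl at 0° (9.8); iPr at 120° is eclipsed with H at 120° (8.1); Br at 240° is eclipsed with OH at 240° (8.5). Total 26.4 kJ/mol.
OH at 300° is staggered. Et at 0° is gauche with OH at 300° (2.6); Et at 0° is gauche with Cl at 60° (3.0); iPr at 120° is gauche with Cl at 60° (3.8); Br at 240° is gauche with OH at 300° (2.3). Total 11.7 kJ/mol.
The maximum (31.5 kJ/mol) occurs with OH at 120°.

120°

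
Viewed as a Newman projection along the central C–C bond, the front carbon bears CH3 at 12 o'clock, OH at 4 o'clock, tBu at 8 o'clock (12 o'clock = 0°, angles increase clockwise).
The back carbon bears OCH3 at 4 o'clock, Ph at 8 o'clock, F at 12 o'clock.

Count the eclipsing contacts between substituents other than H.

Non-H eclipsing pairs: CH3(0°)/F(0°); OH(120°)/OCH3(120°); tBu(240°)/Ph(240°) — 3 interactions.

3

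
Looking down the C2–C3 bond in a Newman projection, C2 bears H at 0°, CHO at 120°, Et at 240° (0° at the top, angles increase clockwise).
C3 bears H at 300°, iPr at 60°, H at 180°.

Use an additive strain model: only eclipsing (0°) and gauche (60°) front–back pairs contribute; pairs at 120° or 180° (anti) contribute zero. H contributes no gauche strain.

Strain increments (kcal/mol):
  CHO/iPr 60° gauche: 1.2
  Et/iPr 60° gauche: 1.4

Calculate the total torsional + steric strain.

1.2 kcal/mol

This conformer (staggered): CHO–iPr gauche; 1.2 = 1.2 kcal/mol.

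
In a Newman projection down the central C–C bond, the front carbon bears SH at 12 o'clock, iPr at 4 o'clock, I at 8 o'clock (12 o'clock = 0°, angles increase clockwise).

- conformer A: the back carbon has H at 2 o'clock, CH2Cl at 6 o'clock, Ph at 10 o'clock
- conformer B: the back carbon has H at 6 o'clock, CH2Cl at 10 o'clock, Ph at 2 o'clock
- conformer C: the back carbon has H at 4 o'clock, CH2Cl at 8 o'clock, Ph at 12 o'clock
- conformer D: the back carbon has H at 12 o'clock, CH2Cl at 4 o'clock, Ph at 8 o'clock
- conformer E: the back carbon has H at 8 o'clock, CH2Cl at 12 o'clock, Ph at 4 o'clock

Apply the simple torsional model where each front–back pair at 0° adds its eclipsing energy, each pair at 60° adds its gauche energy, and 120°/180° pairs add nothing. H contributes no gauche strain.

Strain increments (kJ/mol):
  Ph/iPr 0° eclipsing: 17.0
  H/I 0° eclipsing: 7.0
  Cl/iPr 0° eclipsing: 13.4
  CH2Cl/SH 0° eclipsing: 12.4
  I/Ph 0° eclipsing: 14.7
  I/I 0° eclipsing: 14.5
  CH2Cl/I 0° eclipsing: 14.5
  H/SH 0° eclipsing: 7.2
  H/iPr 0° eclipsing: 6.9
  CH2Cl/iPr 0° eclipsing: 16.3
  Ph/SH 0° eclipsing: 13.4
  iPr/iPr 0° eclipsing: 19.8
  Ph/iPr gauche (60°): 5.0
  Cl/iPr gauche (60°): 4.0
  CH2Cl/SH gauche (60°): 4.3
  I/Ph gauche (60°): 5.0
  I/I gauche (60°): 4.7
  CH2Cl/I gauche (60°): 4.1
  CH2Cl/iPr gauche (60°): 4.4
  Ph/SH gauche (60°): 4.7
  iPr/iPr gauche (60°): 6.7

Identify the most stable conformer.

B

A (staggered): SH(0°)/Ph(300°) gauche 4.7; iPr(120°)/CH2Cl(180°) gauche 4.4; I(240°)/CH2Cl(180°) gauche 4.1; I(240°)/Ph(300°) gauche 5.0 → 18.2 kJ/mol.
B (staggered): SH(0°)/CH2Cl(300°) gauche 4.3; SH(0°)/Ph(60°) gauche 4.7; iPr(120°)/Ph(60°) gauche 5.0; I(240°)/CH2Cl(300°) gauche 4.1 → 18.1 kJ/mol.
C (eclipsed): SH(0°)/Ph(0°) eclipsed 13.4; iPr(120°)/H(120°) eclipsed 6.9; I(240°)/CH2Cl(240°) eclipsed 14.5 → 34.8 kJ/mol.
D (eclipsed): SH(0°)/H(0°) eclipsed 7.2; iPr(120°)/CH2Cl(120°) eclipsed 16.3; I(240°)/Ph(240°) eclipsed 14.7 → 38.2 kJ/mol.
E (eclipsed): SH(0°)/CH2Cl(0°) eclipsed 12.4; iPr(120°)/Ph(120°) eclipsed 17.0; I(240°)/H(240°) eclipsed 7.0 → 36.4 kJ/mol.
B has the lowest total (18.1 kJ/mol).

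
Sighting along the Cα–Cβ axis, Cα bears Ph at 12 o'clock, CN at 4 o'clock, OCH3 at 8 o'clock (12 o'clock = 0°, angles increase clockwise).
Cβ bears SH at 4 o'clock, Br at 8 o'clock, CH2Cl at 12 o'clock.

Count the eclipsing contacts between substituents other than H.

3

Non-H eclipsing pairs: Ph(0°)/CH2Cl(0°); CN(120°)/SH(120°); OCH3(240°)/Br(240°) — 3 interactions.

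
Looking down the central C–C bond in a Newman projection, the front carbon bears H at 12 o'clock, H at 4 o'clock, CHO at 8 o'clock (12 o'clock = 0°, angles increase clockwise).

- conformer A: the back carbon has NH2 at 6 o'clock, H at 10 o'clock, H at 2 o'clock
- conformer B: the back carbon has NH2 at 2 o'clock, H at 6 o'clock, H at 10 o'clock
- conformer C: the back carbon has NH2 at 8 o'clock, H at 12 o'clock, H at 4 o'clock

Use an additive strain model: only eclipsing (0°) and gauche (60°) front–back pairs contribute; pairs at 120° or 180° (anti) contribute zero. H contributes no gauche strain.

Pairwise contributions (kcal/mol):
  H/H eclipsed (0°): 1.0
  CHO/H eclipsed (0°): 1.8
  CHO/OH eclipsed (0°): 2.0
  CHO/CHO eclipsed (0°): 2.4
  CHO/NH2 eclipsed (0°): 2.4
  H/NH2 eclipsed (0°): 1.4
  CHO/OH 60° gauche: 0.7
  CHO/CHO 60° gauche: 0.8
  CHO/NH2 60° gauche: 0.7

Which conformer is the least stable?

C

A is staggered. CHO at 240° is gauche with NH2 at 180° (0.7). Total 0.7 kcal/mol.
B (staggered): no non-H gauche contacts → 0.0 kcal/mol.
C is eclipsed. H at 0° is eclipsed with H at 0° (1.0); H at 120° is eclipsed with H at 120° (1.0); CHO at 240° is eclipsed with NH2 at 240° (2.4). Total 4.4 kcal/mol.
C has the highest total (4.4 kcal/mol).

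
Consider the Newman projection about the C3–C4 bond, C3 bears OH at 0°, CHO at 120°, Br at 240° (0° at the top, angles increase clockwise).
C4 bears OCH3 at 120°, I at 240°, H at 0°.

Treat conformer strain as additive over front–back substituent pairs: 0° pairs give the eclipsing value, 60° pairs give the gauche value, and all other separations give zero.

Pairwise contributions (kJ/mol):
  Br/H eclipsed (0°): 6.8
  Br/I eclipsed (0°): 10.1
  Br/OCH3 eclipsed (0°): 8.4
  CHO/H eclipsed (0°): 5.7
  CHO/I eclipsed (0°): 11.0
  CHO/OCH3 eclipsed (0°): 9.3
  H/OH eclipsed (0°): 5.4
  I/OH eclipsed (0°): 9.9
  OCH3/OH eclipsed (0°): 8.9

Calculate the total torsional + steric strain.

24.8 kJ/mol

This conformer (eclipsed): OH(0°)/H(0°) eclipsed 5.4; CHO(120°)/OCH3(120°) eclipsed 9.3; Br(240°)/I(240°) eclipsed 10.1 → 24.8 kJ/mol.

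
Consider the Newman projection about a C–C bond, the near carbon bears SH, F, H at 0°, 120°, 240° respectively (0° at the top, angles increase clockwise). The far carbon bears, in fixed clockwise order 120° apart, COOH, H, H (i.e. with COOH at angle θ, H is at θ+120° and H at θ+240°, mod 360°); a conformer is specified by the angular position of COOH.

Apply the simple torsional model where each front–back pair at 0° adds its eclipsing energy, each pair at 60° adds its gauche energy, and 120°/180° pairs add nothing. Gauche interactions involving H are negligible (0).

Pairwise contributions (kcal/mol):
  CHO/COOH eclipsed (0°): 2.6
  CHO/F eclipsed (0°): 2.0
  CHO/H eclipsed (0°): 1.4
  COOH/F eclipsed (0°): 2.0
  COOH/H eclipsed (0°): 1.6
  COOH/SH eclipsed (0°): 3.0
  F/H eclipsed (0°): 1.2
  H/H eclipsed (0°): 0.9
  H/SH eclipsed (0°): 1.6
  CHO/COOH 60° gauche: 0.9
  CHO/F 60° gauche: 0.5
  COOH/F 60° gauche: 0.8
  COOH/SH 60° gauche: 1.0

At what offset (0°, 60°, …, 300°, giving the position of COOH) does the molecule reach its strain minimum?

COOH at 0° (eclipsed): SH(0°)/COOH(0°) eclipsed 3.0; F(120°)/H(120°) eclipsed 1.2; H(240°)/H(240°) eclipsed 0.9 → 5.1 kcal/mol.
COOH at 60° (staggered): SH(0°)/COOH(60°) gauche 1.0; F(120°)/COOH(60°) gauche 0.8 → 1.8 kcal/mol.
COOH at 120° (eclipsed): SH(0°)/H(0°) eclipsed 1.6; F(120°)/COOH(120°) eclipsed 2.0; H(240°)/H(240°) eclipsed 0.9 → 4.5 kcal/mol.
COOH at 180° (staggered): F(120°)/COOH(180°) gauche 0.8 → 0.8 kcal/mol.
COOH at 240° (eclipsed): SH(0°)/H(0°) eclipsed 1.6; F(120°)/H(120°) eclipsed 1.2; H(240°)/COOH(240°) eclipsed 1.6 → 4.4 kcal/mol.
COOH at 300° (staggered): SH(0°)/COOH(300°) gauche 1.0 → 1.0 kcal/mol.
The minimum (0.8 kcal/mol) occurs with COOH at 180°.

180°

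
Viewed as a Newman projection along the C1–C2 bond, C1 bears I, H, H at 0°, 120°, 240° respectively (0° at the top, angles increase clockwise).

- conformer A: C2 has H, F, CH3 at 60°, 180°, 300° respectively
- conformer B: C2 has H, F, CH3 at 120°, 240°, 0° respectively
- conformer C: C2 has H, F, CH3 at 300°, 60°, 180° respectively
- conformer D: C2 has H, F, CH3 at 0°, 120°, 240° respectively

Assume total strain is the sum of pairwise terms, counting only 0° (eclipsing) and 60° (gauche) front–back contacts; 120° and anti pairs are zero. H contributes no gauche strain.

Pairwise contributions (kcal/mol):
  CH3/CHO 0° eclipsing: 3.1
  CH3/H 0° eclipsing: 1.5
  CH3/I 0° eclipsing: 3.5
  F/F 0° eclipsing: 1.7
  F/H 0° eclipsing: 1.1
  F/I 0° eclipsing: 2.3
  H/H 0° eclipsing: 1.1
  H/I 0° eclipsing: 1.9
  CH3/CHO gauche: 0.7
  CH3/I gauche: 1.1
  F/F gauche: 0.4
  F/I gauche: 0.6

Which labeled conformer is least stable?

B

A (staggered): I–CH3 gauche; 1.1 = 1.1 kcal/mol.
B (eclipsed): I–CH3 eclipsed, H–H eclipsed, H–F eclipsed; 3.5 + 1.1 + 1.1 = 5.7 kcal/mol.
C (staggered): I–F gauche; 0.6 = 0.6 kcal/mol.
D (eclipsed): I–H eclipsed, H–F eclipsed, H–CH3 eclipsed; 1.9 + 1.1 + 1.5 = 4.5 kcal/mol.
B has the highest total (5.7 kcal/mol).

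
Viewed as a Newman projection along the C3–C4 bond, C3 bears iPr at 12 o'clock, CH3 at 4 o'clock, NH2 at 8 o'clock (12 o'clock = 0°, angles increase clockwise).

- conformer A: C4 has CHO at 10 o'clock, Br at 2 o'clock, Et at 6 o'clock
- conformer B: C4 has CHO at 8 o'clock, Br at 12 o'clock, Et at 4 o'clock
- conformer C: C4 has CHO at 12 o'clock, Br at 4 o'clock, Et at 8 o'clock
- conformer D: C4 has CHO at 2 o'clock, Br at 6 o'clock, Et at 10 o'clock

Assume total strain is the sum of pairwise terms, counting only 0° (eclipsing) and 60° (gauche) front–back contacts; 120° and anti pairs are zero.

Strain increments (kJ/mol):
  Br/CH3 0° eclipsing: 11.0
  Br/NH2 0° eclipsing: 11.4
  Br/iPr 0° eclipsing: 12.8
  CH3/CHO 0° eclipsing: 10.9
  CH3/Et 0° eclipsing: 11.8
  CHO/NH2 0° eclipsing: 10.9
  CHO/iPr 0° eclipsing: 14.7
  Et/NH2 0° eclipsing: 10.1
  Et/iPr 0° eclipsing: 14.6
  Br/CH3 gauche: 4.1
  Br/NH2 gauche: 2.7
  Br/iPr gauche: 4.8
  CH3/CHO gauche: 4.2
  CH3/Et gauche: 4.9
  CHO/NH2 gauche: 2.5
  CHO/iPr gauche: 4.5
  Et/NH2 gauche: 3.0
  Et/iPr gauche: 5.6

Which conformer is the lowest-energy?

A (staggered): iPr(0°)/CHO(300°) gauche 4.5; iPr(0°)/Br(60°) gauche 4.8; CH3(120°)/Br(60°) gauche 4.1; CH3(120°)/Et(180°) gauche 4.9; NH2(240°)/CHO(300°) gauche 2.5; NH2(240°)/Et(180°) gauche 3.0 → 23.8 kJ/mol.
B (eclipsed): iPr(0°)/Br(0°) eclipsed 12.8; CH3(120°)/Et(120°) eclipsed 11.8; NH2(240°)/CHO(240°) eclipsed 10.9 → 35.5 kJ/mol.
C (eclipsed): iPr(0°)/CHO(0°) eclipsed 14.7; CH3(120°)/Br(120°) eclipsed 11.0; NH2(240°)/Et(240°) eclipsed 10.1 → 35.8 kJ/mol.
D (staggered): iPr(0°)/CHO(60°) gauche 4.5; iPr(0°)/Et(300°) gauche 5.6; CH3(120°)/CHO(60°) gauche 4.2; CH3(120°)/Br(180°) gauche 4.1; NH2(240°)/Br(180°) gauche 2.7; NH2(240°)/Et(300°) gauche 3.0 → 24.1 kJ/mol.
A has the lowest total (23.8 kJ/mol).

A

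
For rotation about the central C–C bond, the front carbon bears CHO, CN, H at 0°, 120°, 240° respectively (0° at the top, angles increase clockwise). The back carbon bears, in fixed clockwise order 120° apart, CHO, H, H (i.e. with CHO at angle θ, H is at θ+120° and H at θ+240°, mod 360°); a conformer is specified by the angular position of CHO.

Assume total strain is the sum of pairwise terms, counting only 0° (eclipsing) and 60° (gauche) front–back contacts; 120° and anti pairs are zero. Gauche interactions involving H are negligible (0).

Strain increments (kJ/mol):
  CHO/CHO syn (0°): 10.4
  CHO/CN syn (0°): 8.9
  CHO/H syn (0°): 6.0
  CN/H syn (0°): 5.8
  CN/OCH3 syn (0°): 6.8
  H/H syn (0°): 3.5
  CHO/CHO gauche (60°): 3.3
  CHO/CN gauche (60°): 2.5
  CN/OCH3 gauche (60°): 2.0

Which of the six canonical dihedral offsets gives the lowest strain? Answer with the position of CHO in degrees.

CHO at 0° is eclipsed. CHO at 0° is eclipsed with CHO at 0° (10.4); CN at 120° is eclipsed with H at 120° (5.8); H at 240° is eclipsed with H at 240° (3.5). Total 19.7 kJ/mol.
CHO at 60° is staggered. CHO at 0° is gauche with CHO at 60° (3.3); CN at 120° is gauche with CHO at 60° (2.5). Total 5.8 kJ/mol.
CHO at 120° is eclipsed. CHO at 0° is eclipsed with H at 0° (6.0); CN at 120° is eclipsed with CHO at 120° (8.9); H at 240° is eclipsed with H at 240° (3.5). Total 18.4 kJ/mol.
CHO at 180° is staggered. CN at 120° is gauche with CHO at 180° (2.5). Total 2.5 kJ/mol.
CHO at 240° is eclipsed. CHO at 0° is eclipsed with H at 0° (6.0); CN at 120° is eclipsed with H at 120° (5.8); H at 240° is eclipsed with CHO at 240° (6.0). Total 17.8 kJ/mol.
CHO at 300° is staggered. CHO at 0° is gauche with CHO at 300° (3.3). Total 3.3 kJ/mol.
The minimum (2.5 kJ/mol) occurs with CHO at 180°.

180°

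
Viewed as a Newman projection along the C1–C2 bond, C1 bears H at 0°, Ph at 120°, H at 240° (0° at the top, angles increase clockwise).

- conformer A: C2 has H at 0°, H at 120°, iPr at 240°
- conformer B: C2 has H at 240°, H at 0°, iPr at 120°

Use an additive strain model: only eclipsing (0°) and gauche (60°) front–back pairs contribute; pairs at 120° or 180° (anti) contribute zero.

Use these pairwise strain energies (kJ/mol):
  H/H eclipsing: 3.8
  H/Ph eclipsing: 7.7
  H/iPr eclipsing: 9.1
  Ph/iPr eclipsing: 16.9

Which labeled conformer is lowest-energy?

A

A (eclipsed): H–H eclipsed, Ph–H eclipsed, H–iPr eclipsed; 3.8 + 7.7 + 9.1 = 20.6 kJ/mol.
B (eclipsed): H–H eclipsed, Ph–iPr eclipsed, H–H eclipsed; 3.8 + 16.9 + 3.8 = 24.5 kJ/mol.
A has the lowest total (20.6 kJ/mol).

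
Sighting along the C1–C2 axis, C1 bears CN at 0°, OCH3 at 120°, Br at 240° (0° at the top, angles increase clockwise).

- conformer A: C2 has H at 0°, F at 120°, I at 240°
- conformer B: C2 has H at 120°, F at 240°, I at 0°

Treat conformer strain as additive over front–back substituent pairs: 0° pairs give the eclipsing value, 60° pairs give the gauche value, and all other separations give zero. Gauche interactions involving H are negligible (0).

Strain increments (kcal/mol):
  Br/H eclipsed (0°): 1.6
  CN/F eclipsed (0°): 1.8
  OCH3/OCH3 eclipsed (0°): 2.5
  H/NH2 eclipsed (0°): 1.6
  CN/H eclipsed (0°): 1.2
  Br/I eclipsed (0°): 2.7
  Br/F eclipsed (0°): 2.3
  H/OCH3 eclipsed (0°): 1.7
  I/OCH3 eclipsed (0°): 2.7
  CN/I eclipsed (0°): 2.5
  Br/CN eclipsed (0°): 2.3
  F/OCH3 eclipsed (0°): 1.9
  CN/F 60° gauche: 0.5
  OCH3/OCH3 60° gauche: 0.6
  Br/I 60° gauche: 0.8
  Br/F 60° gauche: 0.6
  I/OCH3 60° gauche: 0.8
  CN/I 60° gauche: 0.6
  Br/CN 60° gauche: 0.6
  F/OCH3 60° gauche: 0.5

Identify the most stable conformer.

A

A (eclipsed): CN(0°)/H(0°) eclipsed 1.2; OCH3(120°)/F(120°) eclipsed 1.9; Br(240°)/I(240°) eclipsed 2.7 → 5.8 kcal/mol.
B (eclipsed): CN(0°)/I(0°) eclipsed 2.5; OCH3(120°)/H(120°) eclipsed 1.7; Br(240°)/F(240°) eclipsed 2.3 → 6.5 kcal/mol.
A has the lowest total (5.8 kcal/mol).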